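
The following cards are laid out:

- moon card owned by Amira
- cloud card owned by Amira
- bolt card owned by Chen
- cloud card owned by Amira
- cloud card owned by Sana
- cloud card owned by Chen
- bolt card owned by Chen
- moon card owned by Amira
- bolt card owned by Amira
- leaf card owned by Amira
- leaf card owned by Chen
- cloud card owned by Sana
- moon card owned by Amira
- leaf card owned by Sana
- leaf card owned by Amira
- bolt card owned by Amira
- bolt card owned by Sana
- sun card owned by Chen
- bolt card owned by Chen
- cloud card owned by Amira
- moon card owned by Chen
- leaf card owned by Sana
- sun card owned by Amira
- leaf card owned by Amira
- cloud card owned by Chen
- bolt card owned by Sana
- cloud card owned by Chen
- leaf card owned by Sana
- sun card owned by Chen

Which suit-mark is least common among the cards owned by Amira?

Counts by suit-mark (restricted to cards owned by Amira): cloud 3, leaf 3, moon 3, bolt 2, sun 1.
The minimum is 1, held uniquely by sun.

sun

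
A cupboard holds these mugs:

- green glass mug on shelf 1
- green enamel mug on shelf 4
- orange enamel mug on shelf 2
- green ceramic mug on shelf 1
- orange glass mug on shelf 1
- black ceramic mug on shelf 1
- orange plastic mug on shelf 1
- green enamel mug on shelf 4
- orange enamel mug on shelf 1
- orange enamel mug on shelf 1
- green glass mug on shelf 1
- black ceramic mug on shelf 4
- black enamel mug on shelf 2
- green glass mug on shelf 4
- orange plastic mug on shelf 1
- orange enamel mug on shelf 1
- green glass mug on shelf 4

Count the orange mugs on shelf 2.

1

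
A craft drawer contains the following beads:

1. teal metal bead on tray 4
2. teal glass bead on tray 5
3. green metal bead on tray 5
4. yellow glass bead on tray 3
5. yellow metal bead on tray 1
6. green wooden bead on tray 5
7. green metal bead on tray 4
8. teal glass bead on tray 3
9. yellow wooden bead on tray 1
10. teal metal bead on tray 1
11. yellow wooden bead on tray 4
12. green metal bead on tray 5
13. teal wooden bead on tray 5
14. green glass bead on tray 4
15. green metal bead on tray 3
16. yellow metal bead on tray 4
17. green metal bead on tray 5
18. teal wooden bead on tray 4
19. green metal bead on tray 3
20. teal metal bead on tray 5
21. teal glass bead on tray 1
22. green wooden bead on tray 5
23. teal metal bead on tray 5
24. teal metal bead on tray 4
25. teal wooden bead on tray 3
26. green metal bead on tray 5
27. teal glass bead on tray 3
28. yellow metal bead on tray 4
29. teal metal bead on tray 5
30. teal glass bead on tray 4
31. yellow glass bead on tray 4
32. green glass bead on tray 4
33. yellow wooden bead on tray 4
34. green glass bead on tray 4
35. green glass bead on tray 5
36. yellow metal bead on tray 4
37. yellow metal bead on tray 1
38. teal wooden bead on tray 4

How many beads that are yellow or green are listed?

23

green: 13; yellow: 10; together 13 + 10 = 23.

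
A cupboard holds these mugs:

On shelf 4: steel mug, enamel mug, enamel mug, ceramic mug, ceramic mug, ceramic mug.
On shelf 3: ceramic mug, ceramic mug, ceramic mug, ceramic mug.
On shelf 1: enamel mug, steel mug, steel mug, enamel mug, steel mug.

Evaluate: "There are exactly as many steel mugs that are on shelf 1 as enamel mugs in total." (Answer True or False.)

|steel mugs on shelf 1| = 3.
|enamel mugs| = 4.
The claim requires 3 = 4, which does not hold.

False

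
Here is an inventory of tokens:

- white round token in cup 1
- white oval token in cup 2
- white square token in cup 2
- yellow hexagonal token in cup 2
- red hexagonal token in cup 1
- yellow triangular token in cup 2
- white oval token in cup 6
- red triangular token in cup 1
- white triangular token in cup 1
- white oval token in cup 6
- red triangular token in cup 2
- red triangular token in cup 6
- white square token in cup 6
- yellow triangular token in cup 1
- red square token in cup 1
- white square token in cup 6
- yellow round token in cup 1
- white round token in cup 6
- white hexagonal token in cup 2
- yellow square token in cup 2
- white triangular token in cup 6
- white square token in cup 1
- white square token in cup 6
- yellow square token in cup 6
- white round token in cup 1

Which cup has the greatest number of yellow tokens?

Counts by cup (restricted to yellow tokens): cup 2→3, cup 1→2, cup 6→1.
The maximum is 3, held uniquely by cup 2.

cup 2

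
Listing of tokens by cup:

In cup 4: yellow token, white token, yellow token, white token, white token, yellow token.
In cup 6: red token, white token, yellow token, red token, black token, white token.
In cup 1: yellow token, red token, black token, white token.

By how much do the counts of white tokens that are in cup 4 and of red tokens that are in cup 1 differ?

2

white tokens in cup 4: 3. red tokens in cup 1: 1.
|3 − 1| = 3 − 1 = 2.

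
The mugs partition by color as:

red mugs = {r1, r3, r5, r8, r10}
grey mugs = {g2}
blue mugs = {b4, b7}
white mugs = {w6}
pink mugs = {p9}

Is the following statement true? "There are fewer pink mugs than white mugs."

False

There is 1 pink mug.
There is 1 white mug.
The claim requires 1 < 1, which does not hold.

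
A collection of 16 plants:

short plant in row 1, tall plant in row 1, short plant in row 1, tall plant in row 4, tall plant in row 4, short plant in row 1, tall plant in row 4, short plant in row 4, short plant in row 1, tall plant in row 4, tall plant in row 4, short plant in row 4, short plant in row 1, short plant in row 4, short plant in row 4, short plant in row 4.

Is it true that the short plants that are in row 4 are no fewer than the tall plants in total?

False

short plants in row 4: 5.
tall plants: 6.
The claim requires 5 ≥ 6, which does not hold.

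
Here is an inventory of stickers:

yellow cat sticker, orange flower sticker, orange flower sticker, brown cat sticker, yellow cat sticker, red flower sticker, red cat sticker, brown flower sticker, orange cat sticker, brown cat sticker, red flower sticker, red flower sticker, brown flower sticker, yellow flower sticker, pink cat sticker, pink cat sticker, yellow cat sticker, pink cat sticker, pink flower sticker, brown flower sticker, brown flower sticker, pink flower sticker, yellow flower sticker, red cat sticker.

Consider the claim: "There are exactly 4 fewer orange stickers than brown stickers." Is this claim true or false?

orange stickers: 3.
brown stickers: 6.
The claim requires 6 − 3 (= 3) to equal 4, which does not hold.

False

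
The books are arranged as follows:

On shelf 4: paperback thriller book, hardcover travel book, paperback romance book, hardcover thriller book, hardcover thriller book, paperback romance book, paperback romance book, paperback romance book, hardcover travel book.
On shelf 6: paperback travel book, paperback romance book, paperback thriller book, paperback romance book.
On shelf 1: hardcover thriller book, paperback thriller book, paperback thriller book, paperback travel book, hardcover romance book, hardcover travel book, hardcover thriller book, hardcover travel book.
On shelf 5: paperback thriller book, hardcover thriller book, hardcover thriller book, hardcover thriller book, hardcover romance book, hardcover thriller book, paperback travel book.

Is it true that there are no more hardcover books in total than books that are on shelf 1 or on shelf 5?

hardcover books: 14.
books on shelf 1 or on shelf 5: 15.
The claim requires 14 ≤ 15, which holds.

True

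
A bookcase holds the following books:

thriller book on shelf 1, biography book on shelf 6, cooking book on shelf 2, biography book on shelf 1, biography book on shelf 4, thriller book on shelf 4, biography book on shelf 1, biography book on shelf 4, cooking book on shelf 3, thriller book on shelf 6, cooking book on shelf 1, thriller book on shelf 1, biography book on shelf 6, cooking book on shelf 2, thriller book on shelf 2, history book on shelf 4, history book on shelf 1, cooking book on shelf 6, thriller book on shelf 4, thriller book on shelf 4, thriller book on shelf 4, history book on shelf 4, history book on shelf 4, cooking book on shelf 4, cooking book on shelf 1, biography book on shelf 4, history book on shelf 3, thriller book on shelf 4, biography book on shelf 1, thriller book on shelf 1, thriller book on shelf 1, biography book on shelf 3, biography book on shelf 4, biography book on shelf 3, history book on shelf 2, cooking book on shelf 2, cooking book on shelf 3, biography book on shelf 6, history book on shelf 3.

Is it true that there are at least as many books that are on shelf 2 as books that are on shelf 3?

|books on shelf 2| = 5.
|books on shelf 3| = 6.
The claim requires 5 ≥ 6, which does not hold.

False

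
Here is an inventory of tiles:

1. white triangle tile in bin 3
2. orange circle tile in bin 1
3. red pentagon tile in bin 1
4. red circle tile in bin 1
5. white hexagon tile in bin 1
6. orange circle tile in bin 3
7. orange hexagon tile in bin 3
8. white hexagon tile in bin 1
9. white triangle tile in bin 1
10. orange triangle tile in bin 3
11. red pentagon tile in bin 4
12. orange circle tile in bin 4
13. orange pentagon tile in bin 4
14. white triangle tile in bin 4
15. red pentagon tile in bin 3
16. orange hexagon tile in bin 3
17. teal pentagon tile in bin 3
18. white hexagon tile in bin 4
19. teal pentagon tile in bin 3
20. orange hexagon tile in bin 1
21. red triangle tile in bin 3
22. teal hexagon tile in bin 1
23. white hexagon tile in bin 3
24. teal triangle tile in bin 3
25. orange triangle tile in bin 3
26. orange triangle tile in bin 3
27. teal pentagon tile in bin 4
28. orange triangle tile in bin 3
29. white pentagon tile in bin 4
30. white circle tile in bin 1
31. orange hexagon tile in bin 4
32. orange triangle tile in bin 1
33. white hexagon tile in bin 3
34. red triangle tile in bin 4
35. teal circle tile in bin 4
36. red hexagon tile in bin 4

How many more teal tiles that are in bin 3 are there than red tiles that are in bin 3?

teal tiles in bin 3: 3.
red tiles in bin 3: 2.
3 − 2 = 1.

1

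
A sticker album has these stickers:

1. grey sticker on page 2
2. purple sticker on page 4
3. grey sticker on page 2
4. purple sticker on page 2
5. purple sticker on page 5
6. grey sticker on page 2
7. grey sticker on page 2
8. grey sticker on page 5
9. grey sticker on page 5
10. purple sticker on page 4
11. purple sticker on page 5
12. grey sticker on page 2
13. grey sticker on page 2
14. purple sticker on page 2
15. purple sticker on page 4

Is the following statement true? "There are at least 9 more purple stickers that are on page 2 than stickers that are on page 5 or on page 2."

False

There are 2 purple stickers on page 2.
There are 12 stickers on page 5 or on page 2.
The claim requires 2 − 12 = -10 ≥ 9, which does not hold.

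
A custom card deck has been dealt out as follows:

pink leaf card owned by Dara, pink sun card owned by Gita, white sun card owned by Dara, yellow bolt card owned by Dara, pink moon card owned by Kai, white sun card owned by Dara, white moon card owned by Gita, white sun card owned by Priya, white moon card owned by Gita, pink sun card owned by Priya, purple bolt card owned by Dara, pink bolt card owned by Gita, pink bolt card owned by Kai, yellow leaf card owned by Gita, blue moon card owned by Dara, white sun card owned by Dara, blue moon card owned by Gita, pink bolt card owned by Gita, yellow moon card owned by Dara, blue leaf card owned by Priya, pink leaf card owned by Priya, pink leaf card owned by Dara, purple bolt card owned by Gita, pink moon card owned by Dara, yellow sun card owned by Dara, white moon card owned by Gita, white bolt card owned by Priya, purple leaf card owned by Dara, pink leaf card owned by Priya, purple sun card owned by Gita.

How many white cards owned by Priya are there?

2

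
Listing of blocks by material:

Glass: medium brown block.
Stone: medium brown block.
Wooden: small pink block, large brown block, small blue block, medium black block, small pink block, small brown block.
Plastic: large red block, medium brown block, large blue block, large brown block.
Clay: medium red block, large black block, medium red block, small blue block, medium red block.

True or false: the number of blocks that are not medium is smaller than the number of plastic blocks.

False

|blocks that are not medium| = 10.
|plastic blocks| = 4.
The claim requires 10 < 4, which does not hold.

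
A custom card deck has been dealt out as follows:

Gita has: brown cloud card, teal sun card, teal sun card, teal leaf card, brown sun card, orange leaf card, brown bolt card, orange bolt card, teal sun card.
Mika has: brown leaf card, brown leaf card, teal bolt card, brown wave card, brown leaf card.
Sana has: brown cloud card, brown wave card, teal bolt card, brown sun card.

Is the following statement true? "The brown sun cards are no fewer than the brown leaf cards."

False

|brown sun cards| = 2.
|brown leaf cards| = 3.
The claim requires 2 ≥ 3, which does not hold.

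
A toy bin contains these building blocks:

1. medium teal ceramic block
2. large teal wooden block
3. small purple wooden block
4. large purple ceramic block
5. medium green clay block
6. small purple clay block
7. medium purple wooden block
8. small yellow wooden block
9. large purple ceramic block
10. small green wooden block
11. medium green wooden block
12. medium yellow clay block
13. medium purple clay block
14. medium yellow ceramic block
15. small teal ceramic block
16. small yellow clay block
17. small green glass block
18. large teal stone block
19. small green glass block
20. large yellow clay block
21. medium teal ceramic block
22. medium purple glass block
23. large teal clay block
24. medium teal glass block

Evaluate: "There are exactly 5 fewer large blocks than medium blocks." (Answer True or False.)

False

There are 6 large blocks.
There are 10 medium blocks.
The claim requires 10 − 6 (= 4) to equal 5, which does not hold.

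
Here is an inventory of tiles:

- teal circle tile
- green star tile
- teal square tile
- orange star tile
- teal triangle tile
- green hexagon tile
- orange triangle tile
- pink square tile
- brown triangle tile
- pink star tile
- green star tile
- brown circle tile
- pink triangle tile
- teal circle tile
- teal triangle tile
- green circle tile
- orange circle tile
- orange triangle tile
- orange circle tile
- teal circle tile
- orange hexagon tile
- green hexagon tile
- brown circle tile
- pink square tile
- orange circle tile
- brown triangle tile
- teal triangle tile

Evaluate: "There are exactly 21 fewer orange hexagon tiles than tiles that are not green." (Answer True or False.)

There is 1 orange hexagon tile.
There are 22 tiles that are not green.
The claim requires 22 − 1 (= 21) to equal 21, which holds.

True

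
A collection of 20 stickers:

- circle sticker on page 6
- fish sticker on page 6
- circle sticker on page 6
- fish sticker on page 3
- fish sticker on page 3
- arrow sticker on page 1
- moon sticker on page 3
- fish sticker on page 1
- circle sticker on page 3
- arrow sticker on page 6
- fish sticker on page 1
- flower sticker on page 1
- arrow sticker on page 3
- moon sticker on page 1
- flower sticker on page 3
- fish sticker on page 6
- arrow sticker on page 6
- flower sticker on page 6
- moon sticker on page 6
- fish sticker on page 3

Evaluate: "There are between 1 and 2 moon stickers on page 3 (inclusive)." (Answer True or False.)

moon stickers on page 3: 1.
The claim requires 1 ≤ 1 ≤ 2, which holds.

True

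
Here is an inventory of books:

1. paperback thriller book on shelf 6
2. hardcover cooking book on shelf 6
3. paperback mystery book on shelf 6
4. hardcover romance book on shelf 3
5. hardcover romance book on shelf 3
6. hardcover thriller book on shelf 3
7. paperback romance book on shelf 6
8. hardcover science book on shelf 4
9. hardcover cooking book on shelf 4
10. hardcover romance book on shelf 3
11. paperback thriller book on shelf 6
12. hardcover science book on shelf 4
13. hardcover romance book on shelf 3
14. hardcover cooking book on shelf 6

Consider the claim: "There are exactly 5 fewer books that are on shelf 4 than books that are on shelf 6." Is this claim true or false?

There are 3 books on shelf 4.
There are 6 books on shelf 6.
The claim requires 6 − 3 (= 3) to equal 5, which does not hold.

False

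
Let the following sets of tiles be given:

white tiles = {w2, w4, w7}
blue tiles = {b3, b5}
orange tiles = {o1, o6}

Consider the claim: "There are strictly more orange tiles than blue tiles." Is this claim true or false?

orange tiles: 2.
blue tiles: 2.
The claim requires 2 > 2, which does not hold.

False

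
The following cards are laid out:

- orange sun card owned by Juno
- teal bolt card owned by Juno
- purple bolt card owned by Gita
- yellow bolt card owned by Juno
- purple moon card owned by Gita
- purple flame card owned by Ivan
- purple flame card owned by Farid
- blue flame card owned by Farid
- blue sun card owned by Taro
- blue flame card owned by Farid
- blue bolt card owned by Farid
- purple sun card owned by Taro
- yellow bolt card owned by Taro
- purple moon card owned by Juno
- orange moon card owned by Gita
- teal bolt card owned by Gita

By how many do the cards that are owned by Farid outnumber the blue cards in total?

0

cards owned by Farid: 4.
blue cards: 4.
4 − 4 = 0.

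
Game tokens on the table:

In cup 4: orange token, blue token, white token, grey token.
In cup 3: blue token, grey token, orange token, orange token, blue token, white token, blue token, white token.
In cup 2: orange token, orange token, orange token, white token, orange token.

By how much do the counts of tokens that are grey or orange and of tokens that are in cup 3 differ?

1

tokens that are grey or orange: 9. tokens in cup 3: 8.
|9 − 8| = 9 − 8 = 1.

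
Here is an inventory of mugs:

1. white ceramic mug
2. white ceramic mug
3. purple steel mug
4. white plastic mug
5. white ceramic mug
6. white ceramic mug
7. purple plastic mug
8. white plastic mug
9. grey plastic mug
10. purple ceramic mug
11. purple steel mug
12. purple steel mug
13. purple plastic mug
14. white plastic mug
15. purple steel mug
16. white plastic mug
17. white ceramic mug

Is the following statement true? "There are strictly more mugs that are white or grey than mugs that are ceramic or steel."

|mugs that are white or grey| = 10.
|mugs that are ceramic or steel| = 10.
The claim requires 10 > 10, which does not hold.

False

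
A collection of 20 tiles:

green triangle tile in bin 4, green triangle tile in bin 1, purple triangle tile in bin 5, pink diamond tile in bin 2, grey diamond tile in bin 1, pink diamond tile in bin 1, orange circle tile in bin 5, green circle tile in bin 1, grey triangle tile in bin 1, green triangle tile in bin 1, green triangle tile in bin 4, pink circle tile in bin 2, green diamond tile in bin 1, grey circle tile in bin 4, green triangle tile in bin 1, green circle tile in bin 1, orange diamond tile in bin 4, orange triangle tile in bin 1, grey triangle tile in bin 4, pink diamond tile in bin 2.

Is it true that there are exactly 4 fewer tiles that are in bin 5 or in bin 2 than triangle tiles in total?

There are 5 tiles in bin 5 or in bin 2.
There are 9 triangle tiles.
The claim requires 9 − 5 (= 4) to equal 4, which holds.

True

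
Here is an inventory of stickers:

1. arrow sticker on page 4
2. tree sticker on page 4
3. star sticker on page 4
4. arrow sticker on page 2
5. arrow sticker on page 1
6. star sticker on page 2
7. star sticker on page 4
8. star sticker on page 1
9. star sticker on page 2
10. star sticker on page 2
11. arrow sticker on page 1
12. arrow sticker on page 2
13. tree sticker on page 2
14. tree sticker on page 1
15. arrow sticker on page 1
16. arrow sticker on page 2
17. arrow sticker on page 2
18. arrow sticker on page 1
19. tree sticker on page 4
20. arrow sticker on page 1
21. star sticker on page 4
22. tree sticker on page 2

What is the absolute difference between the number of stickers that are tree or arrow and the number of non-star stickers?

0

stickers that are tree or arrow: 15. non-star stickers: 15.
|15 − 15| = 15 − 15 = 0.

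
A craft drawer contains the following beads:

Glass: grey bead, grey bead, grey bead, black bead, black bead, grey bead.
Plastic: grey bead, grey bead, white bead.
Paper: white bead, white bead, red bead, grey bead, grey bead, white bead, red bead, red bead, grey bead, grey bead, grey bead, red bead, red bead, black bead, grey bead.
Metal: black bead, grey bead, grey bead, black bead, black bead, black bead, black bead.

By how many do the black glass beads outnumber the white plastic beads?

1

black glass beads: 2.
white plastic beads: 1.
2 − 1 = 1.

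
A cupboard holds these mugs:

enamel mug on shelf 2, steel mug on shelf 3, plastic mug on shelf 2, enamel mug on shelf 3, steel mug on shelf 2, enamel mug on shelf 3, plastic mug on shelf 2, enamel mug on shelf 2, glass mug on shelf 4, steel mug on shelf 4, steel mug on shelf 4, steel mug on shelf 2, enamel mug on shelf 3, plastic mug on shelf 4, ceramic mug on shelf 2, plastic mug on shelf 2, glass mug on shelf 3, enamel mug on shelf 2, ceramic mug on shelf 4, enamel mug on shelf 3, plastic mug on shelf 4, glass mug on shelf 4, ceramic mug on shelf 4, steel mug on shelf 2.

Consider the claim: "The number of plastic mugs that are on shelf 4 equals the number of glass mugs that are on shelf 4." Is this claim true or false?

plastic mugs on shelf 4: 2.
glass mugs on shelf 4: 2.
The claim requires 2 = 2, which holds.

True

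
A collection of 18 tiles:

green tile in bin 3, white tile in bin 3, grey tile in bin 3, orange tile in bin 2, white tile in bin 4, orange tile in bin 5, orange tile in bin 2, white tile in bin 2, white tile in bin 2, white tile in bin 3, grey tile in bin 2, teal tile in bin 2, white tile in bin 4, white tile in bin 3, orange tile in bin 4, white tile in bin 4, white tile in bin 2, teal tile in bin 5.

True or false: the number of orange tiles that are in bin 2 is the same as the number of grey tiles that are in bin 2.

False

|orange tiles in bin 2| = 2.
|grey tiles in bin 2| = 1.
The claim requires 2 = 1, which does not hold.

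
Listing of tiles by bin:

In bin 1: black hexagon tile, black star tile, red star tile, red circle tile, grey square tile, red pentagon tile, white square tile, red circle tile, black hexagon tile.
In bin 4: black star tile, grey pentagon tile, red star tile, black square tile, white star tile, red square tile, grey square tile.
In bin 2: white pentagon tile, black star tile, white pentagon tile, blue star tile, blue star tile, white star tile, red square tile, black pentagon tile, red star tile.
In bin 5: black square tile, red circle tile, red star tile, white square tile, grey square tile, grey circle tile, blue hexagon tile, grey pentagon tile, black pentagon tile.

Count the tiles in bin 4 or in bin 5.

in bin 4: 7; in bin 5: 9; together 7 + 9 = 16.

16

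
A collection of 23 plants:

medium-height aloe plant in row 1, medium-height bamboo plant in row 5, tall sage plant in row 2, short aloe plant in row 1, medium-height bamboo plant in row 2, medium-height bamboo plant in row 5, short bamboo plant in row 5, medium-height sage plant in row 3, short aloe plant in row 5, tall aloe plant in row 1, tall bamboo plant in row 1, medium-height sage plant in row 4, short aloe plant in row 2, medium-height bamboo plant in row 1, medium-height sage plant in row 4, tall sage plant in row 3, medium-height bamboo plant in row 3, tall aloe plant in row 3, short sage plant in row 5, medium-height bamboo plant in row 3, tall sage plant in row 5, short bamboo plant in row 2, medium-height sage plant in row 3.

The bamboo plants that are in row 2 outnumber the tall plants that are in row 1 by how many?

bamboo plants in row 2: 2.
tall plants in row 1: 2.
2 − 2 = 0.

0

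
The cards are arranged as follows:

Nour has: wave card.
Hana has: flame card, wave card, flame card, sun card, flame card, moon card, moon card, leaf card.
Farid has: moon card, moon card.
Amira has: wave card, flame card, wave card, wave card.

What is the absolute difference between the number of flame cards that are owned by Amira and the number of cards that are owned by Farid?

1

flame cards owned by Amira: 1. cards owned by Farid: 2.
|1 − 2| = 2 − 1 = 1.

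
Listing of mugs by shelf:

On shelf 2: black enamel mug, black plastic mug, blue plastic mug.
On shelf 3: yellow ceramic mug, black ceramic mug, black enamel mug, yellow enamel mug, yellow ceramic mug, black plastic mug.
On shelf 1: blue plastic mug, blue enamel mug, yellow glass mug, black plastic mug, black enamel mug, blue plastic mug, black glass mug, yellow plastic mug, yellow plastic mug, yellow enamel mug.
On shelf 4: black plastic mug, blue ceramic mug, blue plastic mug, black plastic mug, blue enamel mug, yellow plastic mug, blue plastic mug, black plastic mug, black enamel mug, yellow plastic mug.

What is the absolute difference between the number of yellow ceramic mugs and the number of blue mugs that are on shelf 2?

yellow ceramic mugs: 2. blue mugs on shelf 2: 1.
|2 − 1| = 2 − 1 = 1.

1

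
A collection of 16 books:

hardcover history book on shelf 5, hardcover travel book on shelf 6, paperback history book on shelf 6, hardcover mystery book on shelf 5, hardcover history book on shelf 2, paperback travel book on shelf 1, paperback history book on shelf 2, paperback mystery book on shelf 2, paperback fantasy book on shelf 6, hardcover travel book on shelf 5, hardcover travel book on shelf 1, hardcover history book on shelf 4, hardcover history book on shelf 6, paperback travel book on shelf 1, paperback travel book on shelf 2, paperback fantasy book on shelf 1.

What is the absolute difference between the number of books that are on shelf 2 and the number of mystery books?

books on shelf 2: 4. mystery books: 2.
|4 − 2| = 4 − 2 = 2.

2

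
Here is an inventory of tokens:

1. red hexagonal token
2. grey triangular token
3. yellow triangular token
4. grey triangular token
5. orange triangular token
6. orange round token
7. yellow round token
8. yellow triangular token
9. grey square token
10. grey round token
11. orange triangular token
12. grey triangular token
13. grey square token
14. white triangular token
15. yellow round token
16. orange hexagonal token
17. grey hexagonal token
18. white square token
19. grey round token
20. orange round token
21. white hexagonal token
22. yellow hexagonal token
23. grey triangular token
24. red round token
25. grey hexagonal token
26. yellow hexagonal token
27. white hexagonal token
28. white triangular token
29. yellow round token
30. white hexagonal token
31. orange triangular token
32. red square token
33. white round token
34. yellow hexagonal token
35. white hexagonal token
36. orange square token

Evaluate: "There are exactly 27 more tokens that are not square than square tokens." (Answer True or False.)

False

tokens that are not square: 31.
square tokens: 5.
The claim requires 31 − 5 (= 26) to equal 27, which does not hold.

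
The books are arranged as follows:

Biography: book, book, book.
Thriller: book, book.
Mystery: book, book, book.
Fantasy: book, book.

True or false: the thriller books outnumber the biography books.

thriller books: 2.
biography books: 3.
The claim requires 2 > 3, which does not hold.

False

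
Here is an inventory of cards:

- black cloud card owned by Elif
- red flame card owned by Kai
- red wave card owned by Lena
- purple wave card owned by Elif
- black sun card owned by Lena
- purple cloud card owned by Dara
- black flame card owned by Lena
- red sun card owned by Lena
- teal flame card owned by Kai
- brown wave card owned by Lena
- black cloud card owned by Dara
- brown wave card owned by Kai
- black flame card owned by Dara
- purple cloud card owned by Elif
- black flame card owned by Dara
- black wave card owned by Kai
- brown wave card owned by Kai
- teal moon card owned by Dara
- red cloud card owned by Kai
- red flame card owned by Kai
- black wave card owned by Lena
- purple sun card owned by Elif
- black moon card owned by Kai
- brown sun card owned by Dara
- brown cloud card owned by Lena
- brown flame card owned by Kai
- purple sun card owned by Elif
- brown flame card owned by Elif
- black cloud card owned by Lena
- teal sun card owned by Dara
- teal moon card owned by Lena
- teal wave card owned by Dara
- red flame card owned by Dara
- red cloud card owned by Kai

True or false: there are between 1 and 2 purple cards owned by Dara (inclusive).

True

|purple cards owned by Dara| = 1.
The claim requires 1 ≤ 1 ≤ 2, which holds.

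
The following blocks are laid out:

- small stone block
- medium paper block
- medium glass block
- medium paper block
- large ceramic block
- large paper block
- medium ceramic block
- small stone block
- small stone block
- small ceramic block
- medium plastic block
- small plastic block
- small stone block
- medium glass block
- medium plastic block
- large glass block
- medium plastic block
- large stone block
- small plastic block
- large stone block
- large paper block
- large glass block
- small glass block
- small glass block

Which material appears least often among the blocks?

Counts by material: glass 6, stone 6, plastic 5, paper 4, ceramic 3.
The minimum is 3, held uniquely by ceramic.

ceramic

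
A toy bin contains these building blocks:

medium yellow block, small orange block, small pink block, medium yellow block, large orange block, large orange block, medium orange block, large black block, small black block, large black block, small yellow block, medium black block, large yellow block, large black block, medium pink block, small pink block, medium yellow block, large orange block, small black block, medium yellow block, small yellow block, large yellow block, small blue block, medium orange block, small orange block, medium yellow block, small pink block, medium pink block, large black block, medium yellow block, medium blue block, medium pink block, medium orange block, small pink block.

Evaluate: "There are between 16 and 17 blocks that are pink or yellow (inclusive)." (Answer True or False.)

There are 17 blocks that are pink or yellow.
The claim requires 16 ≤ 17 ≤ 17, which holds.

True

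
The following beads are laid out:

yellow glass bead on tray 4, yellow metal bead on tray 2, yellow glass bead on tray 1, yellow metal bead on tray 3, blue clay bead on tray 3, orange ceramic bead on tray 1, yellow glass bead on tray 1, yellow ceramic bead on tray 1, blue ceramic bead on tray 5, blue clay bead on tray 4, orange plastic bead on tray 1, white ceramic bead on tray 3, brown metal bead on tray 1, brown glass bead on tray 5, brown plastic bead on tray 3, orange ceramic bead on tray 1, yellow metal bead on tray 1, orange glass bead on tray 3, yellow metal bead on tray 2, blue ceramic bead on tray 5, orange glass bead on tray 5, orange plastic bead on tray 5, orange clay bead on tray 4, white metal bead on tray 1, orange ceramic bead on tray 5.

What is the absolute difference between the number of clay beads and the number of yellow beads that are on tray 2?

clay beads: 3. yellow beads on tray 2: 2.
|3 − 2| = 3 − 2 = 1.

1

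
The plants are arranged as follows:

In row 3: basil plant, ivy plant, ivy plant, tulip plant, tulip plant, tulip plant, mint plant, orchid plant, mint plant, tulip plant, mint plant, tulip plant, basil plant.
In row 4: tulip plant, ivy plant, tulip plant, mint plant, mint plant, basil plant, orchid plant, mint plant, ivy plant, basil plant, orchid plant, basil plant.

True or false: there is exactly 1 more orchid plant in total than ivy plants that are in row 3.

True

orchid plants: 3.
ivy plants in row 3: 2.
The claim requires 3 − 2 (= 1) to equal 1, which holds.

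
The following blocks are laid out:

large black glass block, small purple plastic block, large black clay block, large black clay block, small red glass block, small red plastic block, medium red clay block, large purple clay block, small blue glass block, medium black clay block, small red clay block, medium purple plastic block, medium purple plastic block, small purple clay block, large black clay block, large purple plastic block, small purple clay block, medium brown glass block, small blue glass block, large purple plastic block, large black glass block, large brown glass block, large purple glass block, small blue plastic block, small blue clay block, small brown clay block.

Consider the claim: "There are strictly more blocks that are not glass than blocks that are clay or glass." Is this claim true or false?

|blocks that are not glass| = 18.
|blocks that are clay or glass| = 19.
The claim requires 18 > 19, which does not hold.

False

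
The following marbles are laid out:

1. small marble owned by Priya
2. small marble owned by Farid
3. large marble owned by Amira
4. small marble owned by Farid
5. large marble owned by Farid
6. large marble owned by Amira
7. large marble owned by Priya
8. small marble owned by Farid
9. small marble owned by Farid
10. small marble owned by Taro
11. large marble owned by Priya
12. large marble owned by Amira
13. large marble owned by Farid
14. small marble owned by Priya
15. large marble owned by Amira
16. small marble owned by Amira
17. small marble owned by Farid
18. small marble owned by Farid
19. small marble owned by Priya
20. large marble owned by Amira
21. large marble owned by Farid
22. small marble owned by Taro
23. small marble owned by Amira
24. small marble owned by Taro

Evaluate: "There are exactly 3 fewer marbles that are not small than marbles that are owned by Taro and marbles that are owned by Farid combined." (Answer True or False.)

False

|marbles that are not small| = 10.
marbles owned by Taro: 3; marbles owned by Farid: 9; combined: 3 + 9 = 12.
The claim requires 12 − 10 (= 2) to equal 3, which does not hold.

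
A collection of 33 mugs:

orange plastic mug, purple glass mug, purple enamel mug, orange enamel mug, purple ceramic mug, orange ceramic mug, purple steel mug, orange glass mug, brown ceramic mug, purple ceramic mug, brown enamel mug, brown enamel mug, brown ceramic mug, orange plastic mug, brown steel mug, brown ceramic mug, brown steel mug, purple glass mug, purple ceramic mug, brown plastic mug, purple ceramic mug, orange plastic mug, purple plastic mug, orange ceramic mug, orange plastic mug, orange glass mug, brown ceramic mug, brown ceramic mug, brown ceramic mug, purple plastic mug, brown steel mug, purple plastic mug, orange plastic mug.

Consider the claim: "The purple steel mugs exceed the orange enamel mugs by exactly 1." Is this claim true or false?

False

purple steel mugs: 1.
orange enamel mugs: 1.
The claim requires 1 − 1 (= 0) to equal 1, which does not hold.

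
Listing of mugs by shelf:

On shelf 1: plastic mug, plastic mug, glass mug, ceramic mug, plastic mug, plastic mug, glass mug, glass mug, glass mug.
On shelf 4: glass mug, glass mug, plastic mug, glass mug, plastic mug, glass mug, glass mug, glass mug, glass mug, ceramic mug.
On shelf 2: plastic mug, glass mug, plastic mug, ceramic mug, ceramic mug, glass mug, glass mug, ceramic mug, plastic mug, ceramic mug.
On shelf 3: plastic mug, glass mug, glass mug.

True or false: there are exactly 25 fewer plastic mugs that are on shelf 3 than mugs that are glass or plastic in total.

|plastic mugs on shelf 3| = 1.
|mugs that are glass or plastic| = 26.
The claim requires 26 − 1 (= 25) to equal 25, which holds.

True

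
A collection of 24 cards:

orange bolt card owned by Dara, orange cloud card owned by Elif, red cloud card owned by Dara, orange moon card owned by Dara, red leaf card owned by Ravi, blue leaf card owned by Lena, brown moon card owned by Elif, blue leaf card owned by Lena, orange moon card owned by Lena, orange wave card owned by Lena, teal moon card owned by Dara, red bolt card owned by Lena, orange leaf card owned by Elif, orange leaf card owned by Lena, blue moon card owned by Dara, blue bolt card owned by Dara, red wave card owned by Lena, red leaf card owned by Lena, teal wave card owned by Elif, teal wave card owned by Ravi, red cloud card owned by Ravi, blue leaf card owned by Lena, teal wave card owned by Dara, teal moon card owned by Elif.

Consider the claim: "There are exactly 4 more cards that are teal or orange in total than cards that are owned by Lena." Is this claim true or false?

False

There are 12 cards that are teal or orange.
Count of cards owned by Lena: 9.
The claim requires 12 − 9 (= 3) to equal 4, which does not hold.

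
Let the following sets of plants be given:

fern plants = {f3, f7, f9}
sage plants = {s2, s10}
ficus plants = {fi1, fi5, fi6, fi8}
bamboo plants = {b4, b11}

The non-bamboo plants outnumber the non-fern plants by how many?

non-bamboo plants: 9.
non-fern plants: 8.
9 − 8 = 1.

1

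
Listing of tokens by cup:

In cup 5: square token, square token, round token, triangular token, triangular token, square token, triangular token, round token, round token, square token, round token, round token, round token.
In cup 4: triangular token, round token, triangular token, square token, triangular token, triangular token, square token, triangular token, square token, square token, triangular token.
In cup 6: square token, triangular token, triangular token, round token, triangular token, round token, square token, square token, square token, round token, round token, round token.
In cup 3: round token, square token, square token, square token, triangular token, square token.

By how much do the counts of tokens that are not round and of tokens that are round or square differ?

0

tokens that are not round: 29. tokens that are round or square: 29.
|29 − 29| = 29 − 29 = 0.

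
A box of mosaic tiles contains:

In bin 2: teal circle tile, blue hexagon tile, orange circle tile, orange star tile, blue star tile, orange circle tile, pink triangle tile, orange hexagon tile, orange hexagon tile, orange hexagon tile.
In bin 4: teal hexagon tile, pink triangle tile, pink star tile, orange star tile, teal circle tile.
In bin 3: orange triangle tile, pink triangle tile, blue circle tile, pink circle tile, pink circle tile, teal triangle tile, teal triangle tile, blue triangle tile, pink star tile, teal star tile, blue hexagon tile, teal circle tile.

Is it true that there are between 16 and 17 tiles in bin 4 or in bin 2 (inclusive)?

|tiles in bin 4 or in bin 2| = 15.
The claim requires 16 ≤ 15 ≤ 17, which does not hold.

False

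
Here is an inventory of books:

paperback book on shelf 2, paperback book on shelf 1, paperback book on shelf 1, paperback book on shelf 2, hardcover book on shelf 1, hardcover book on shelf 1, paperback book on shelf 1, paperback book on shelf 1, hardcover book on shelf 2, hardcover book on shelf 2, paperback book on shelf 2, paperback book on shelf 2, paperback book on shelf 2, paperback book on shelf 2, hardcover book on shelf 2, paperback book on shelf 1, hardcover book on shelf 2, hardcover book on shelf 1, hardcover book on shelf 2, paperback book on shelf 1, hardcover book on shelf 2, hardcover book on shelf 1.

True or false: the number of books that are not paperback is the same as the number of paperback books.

|books that are not paperback| = 10.
|paperback books| = 12.
The claim requires 10 = 12, which does not hold.

False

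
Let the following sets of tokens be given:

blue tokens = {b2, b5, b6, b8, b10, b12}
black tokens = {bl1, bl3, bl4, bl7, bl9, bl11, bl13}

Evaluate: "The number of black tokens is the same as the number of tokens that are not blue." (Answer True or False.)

|black tokens| = 7.
|tokens that are not blue| = 7.
The claim requires 7 = 7, which holds.

True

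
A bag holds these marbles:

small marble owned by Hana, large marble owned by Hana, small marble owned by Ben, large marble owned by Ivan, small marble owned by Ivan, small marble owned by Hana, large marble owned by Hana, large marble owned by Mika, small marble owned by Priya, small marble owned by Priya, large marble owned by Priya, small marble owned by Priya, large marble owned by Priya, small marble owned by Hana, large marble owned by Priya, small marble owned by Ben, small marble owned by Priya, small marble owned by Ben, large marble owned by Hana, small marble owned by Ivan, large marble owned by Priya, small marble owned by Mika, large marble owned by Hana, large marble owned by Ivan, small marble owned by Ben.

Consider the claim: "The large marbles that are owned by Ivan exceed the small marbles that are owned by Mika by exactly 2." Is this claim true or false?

|large marbles owned by Ivan| = 2.
|small marbles owned by Mika| = 1.
The claim requires 2 − 1 (= 1) to equal 2, which does not hold.

False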